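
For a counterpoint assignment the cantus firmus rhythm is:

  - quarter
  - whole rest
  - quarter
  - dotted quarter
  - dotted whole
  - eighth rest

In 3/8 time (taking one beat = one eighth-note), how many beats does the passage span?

28

One eighth-note beat = 2 sixteenth notes.
Convert each value to sixteenth notes: quarter = 4; whole rest = 16; quarter = 4; dotted quarter = 6; dotted whole = 24; eighth rest = 2.
Adding: 4 + 16 + 4 + 6 + 24 + 2 = 56.
56 ÷ 2 = 28 beats.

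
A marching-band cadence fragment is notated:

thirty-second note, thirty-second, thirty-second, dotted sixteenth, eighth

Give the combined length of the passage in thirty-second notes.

10

Each duration in thirty-second notes: thirty-second note = 1; thirty-second = 1; thirty-second = 1; dotted sixteenth = 3; eighth = 4.
Adding: 1 + 1 + 1 + 3 + 4 = 10 thirty-second notes.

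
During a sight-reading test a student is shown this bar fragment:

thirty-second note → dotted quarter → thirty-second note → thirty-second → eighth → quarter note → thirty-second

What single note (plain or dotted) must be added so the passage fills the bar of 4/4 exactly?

eighth note

The bar of 4/4 = 32 thirty-second notes.
Each duration in thirty-second notes: thirty-second note = 1; dotted quarter = 12; thirty-second note = 1; thirty-second = 1; eighth = 4; quarter note = 8; thirty-second = 1.
Total: 1 + 12 + 1 + 1 + 4 + 8 + 1 = 28.
Remaining: 32 − 28 = 4 thirty-second notes, which is a eighth note.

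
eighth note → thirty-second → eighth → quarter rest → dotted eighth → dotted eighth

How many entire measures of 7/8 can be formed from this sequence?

1

One bar of 7/8 = 28 thirty-second notes.
Express everything in thirty-second notes: eighth note = 4; thirty-second = 1; eighth = 4; quarter rest = 8; dotted eighth = 6; dotted eighth = 6.
Sum: 4 + 1 + 4 + 8 + 6 + 6 = 29.
29 ÷ 28 = 1 complete bar with 1 left over.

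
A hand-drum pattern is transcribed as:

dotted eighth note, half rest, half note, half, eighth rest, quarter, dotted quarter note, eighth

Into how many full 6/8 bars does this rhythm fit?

3

One bar of 6/8 = 12 sixteenth notes.
Convert each value to sixteenth notes: dotted eighth note = 3; half rest = 8; half note = 8; half = 8; eighth rest = 2; quarter = 4; dotted quarter note = 6; eighth = 2.
Sum: 3 + 8 + 8 + 8 + 2 + 4 + 6 + 2 = 41.
41 ÷ 12 = 3 complete bars with 5 left over.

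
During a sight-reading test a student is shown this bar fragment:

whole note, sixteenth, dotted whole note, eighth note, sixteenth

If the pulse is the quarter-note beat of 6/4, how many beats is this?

11

One quarter-note beat = 4 sixteenth notes.
In sixteenth notes: whole note = 16; sixteenth = 1; dotted whole note = 24; eighth note = 2; sixteenth = 1.
Adding: 16 + 1 + 24 + 2 + 1 = 44.
44 ÷ 4 = 11 beats.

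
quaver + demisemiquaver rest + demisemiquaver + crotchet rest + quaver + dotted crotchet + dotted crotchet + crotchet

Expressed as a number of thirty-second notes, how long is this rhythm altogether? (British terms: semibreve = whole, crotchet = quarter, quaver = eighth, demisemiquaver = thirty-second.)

50

Working in thirty-second notes: quaver = 4; demisemiquaver rest = 1; demisemiquaver = 1; crotchet rest = 8; quaver = 4; dotted crotchet = 12; dotted crotchet = 12; crotchet = 8.
Adding: 4 + 1 + 1 + 8 + 4 + 12 + 12 + 8 = 50 thirty-second notes.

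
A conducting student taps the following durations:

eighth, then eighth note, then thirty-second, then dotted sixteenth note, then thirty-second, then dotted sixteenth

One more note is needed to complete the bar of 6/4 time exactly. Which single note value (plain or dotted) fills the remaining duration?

The bar of 6/4 = 48 thirty-second notes.
Each duration in thirty-second notes: eighth = 4; eighth note = 4; thirty-second = 1; dotted sixteenth note = 3; thirty-second = 1; dotted sixteenth = 3.
Sum: 4 + 4 + 1 + 3 + 1 + 3 = 16.
Remaining: 48 − 16 = 32 thirty-second notes, which is a whole note.

whole note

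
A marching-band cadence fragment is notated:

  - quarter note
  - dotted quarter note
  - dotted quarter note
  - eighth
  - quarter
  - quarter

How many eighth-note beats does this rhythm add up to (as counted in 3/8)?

One eighth-note beat = 2 sixteenth notes.
In sixteenth notes: quarter note = 4; dotted quarter note = 6; dotted quarter note = 6; eighth = 2; quarter = 4; quarter = 4.
Total: 4 + 6 + 6 + 2 + 4 + 4 = 26.
26 ÷ 2 = 13 beats.

13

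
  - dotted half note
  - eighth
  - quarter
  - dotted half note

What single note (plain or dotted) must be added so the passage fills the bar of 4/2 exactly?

The bar of 4/2 = 16 eighth notes.
In eighth notes: dotted half note = 6; eighth = 1; quarter = 2; dotted half note = 6.
Total: 6 + 1 + 2 + 6 = 15.
Remaining: 16 − 15 = 1 eighth note, which is a eighth note.

eighth note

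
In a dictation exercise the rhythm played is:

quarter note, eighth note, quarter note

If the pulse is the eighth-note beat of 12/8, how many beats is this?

One eighth-note beat = 2 sixteenth notes.
In sixteenth notes: quarter note = 4; eighth note = 2; quarter note = 4.
Adding: 4 + 2 + 4 = 10.
10 ÷ 2 = 5 beats.

5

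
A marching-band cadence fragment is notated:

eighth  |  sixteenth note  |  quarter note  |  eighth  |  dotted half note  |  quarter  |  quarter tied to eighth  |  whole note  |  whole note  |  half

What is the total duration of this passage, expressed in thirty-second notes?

142

In thirty-second notes: eighth = 4; sixteenth note = 2; quarter note = 8; eighth = 4; dotted half note = 24; quarter = 8; quarter tied to eighth (quarter + eighth) = 12; whole note = 32; whole note = 32; half = 16.
Total: 4 + 2 + 8 + 4 + 24 + 8 + 12 + 32 + 32 + 16 = 142 thirty-second notes.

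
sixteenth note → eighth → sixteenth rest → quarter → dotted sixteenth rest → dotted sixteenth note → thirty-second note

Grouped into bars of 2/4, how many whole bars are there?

One bar of 2/4 = 16 thirty-second notes.
Working in thirty-second notes: sixteenth note = 2; eighth = 4; sixteenth rest = 2; quarter = 8; dotted sixteenth rest = 3; dotted sixteenth note = 3; thirty-second note = 1.
Altogether 2 + 4 + 2 + 8 + 3 + 3 + 1 = 23.
23 ÷ 16 = 1 complete bar with 7 left over.

1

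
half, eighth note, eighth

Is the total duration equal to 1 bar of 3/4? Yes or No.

Yes

One bar of 3/4 = 6 eighth notes.
Working in eighth notes: half = 4; eighth note = 1; eighth = 1.
Adding: 4 + 1 + 1 = 6.
6 equals 6, so the answer is Yes.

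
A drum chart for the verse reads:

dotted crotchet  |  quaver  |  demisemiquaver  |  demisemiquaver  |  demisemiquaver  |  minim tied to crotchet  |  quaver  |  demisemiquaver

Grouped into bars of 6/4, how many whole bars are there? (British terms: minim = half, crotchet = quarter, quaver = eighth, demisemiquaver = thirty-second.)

1

One bar of 6/4 = 48 thirty-second notes.
Each duration in thirty-second notes: dotted crotchet = 12; quaver = 4; demisemiquaver = 1; demisemiquaver = 1; demisemiquaver = 1; minim tied to crotchet (minim + crotchet) = 24; quaver = 4; demisemiquaver = 1.
Altogether 12 + 4 + 1 + 1 + 1 + 24 + 4 + 1 = 48.
48 ÷ 48 = 1 complete bar with 0 left over.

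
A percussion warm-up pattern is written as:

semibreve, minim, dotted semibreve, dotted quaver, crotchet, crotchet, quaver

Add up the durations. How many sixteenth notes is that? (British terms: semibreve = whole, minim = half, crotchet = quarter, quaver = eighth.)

61

Each duration in sixteenth notes: semibreve = 16; minim = 8; dotted semibreve = 24; dotted quaver = 3; crotchet = 4; crotchet = 4; quaver = 2.
Adding: 16 + 8 + 24 + 3 + 4 + 4 + 2 = 61 sixteenth notes.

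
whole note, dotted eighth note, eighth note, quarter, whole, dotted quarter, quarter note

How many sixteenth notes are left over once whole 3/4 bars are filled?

One bar of 3/4 = 12 sixteenth notes.
Convert each value to sixteenth notes: whole note = 16; dotted eighth note = 3; eighth note = 2; quarter = 4; whole = 16; dotted quarter = 6; quarter note = 4.
Adding: 16 + 3 + 2 + 4 + 16 + 6 + 4 = 51.
51 ÷ 12 = 4 complete bars with 3 sixteenth notes remaining.

3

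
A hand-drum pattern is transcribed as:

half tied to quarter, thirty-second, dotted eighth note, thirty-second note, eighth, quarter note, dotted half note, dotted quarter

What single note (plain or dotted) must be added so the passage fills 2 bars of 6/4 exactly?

2 bars of 6/4 = 96 thirty-second notes.
Express everything in thirty-second notes: half tied to quarter (half + quarter) = 24; thirty-second = 1; dotted eighth note = 6; thirty-second note = 1; eighth = 4; quarter note = 8; dotted half note = 24; dotted quarter = 12.
Adding: 24 + 1 + 6 + 1 + 4 + 8 + 24 + 12 = 80.
Remaining: 96 − 80 = 16 thirty-second notes, which is a half note.

half note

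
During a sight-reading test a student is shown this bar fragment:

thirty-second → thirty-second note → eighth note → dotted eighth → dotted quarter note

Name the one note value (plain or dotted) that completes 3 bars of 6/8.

dotted whole note

3 bars of 6/8 = 72 thirty-second notes.
Working in thirty-second notes: thirty-second = 1; thirty-second note = 1; eighth note = 4; dotted eighth = 6; dotted quarter note = 12.
Total: 1 + 1 + 4 + 6 + 12 = 24.
Remaining: 72 − 24 = 48 thirty-second notes, which is a dotted whole note.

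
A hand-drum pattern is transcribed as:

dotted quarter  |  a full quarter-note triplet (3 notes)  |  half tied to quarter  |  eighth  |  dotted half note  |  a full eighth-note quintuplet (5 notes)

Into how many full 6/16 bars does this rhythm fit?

One bar of 6/16 = 3 eighth notes.
In eighth notes: dotted quarter = 3; a full quarter-note triplet (3 notes) (three triplet quarters span one half) = 4; half tied to quarter (half + quarter) = 6; eighth = 1; dotted half note = 6; a full eighth-note quintuplet (5 notes) (five quintuplet eighths span one half) = 4.
Adding: 3 + 4 + 6 + 1 + 6 + 4 = 24.
24 ÷ 3 = 8 complete bars with 0 left over.

8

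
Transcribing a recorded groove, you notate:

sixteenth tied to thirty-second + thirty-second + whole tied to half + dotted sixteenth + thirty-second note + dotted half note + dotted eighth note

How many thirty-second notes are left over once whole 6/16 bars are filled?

One bar of 6/16 = 12 thirty-second notes.
Convert each value to thirty-second notes: sixteenth tied to thirty-second (sixteenth + thirty-second) = 3; thirty-second = 1; whole tied to half (whole + half) = 48; dotted sixteenth = 3; thirty-second note = 1; dotted half note = 24; dotted eighth note = 6.
Total: 3 + 1 + 48 + 3 + 1 + 24 + 6 = 86.
86 ÷ 12 = 7 complete bars with 2 thirty-second notes remaining.

2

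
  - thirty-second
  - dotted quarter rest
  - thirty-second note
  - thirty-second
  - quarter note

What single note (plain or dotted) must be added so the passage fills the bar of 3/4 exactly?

thirty-second note

The bar of 3/4 = 24 thirty-second notes.
In thirty-second notes: thirty-second = 1; dotted quarter rest = 12; thirty-second note = 1; thirty-second = 1; quarter note = 8.
Altogether 1 + 12 + 1 + 1 + 8 = 23.
Remaining: 24 − 23 = 1 thirty-second note, which is a thirty-second note.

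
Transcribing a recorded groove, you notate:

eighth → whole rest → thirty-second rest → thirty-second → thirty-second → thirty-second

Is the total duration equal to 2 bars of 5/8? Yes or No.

Yes

One bar of 5/8 = 20 thirty-second notes, so 2 bars = 40.
In thirty-second notes: eighth = 4; whole rest = 32; thirty-second rest = 1; thirty-second = 1; thirty-second = 1; thirty-second = 1.
Total: 4 + 32 + 1 + 1 + 1 + 1 = 40.
40 equals 40, so the answer is Yes.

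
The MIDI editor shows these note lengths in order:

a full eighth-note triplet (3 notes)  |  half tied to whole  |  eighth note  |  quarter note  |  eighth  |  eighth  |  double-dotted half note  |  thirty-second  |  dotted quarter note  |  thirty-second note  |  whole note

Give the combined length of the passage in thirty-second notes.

150

In thirty-second notes: a full eighth-note triplet (3 notes) (three triplet eighths span one quarter) = 8; half tied to whole (half + whole) = 48; eighth note = 4; quarter note = 8; eighth = 4; eighth = 4; double-dotted half note = 28; thirty-second = 1; dotted quarter note = 12; thirty-second note = 1; whole note = 32.
Altogether 8 + 48 + 4 + 8 + 4 + 4 + 28 + 1 + 12 + 1 + 32 = 150 thirty-second notes.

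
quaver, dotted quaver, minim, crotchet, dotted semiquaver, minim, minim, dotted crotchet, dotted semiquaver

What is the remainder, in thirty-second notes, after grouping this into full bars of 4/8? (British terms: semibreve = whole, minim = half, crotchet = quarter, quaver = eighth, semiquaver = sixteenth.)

One bar of 4/8 = 16 thirty-second notes.
Working in thirty-second notes: quaver = 4; dotted quaver = 6; minim = 16; crotchet = 8; dotted semiquaver = 3; minim = 16; minim = 16; dotted crotchet = 12; dotted semiquaver = 3.
Adding: 4 + 6 + 16 + 8 + 3 + 16 + 16 + 12 + 3 = 84.
84 ÷ 16 = 5 complete bars with 4 thirty-second notes remaining.

4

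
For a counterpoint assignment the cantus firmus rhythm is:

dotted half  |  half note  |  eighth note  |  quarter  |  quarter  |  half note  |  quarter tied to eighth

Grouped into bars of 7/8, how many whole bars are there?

One bar of 7/8 = 7 eighth notes.
Express everything in eighth notes: dotted half = 6; half note = 4; eighth note = 1; quarter = 2; quarter = 2; half note = 4; quarter tied to eighth (quarter + eighth) = 3.
Adding: 6 + 4 + 1 + 2 + 2 + 4 + 3 = 22.
22 ÷ 7 = 3 complete bars with 1 left over.

3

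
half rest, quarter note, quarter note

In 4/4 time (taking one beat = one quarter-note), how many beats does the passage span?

4

One quarter-note beat = 2 eighth notes.
Convert each value to eighth notes: half rest = 4; quarter note = 2; quarter note = 2.
Altogether 4 + 2 + 2 = 8.
8 ÷ 2 = 4 beats.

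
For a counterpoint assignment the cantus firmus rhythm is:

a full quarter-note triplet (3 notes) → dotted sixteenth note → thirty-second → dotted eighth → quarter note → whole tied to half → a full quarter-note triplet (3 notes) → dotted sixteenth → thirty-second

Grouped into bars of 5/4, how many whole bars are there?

One bar of 5/4 = 40 thirty-second notes.
Working in thirty-second notes: a full quarter-note triplet (3 notes) (three triplet quarters span one half) = 16; dotted sixteenth note = 3; thirty-second = 1; dotted eighth = 6; quarter note = 8; whole tied to half (whole + half) = 48; a full quarter-note triplet (3 notes) (three triplet quarters span one half) = 16; dotted sixteenth = 3; thirty-second = 1.
Adding: 16 + 3 + 1 + 6 + 8 + 48 + 16 + 3 + 1 = 102.
102 ÷ 40 = 2 complete bars with 22 left over.

2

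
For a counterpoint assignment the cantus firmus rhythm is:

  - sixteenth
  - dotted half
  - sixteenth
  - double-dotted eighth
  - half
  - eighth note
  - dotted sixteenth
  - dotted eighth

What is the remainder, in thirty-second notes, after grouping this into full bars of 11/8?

20

One bar of 11/8 = 44 thirty-second notes.
Convert each value to thirty-second notes: sixteenth = 2; dotted half = 24; sixteenth = 2; double-dotted eighth = 7; half = 16; eighth note = 4; dotted sixteenth = 3; dotted eighth = 6.
Altogether 2 + 24 + 2 + 7 + 16 + 4 + 3 + 6 = 64.
64 ÷ 44 = 1 complete bar with 20 thirty-second notes remaining.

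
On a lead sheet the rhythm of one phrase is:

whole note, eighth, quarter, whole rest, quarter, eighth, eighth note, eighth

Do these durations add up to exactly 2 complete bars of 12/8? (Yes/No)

One bar of 12/8 = 12 eighth notes, so 2 bars = 24.
Working in eighth notes: whole note = 8; eighth = 1; quarter = 2; whole rest = 8; quarter = 2; eighth = 1; eighth note = 1; eighth = 1.
Altogether 8 + 1 + 2 + 8 + 2 + 1 + 1 + 1 = 24.
24 equals 24, so the answer is Yes.

Yes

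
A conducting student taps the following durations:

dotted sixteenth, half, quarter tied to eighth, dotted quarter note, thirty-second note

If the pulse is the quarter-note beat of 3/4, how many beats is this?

5.5

One quarter-note beat = 8 thirty-second notes.
In thirty-second notes: dotted sixteenth = 3; half = 16; quarter tied to eighth (quarter + eighth) = 12; dotted quarter note = 12; thirty-second note = 1.
Sum: 3 + 16 + 12 + 12 + 1 = 44.
44 ÷ 8 = 5.5 beats.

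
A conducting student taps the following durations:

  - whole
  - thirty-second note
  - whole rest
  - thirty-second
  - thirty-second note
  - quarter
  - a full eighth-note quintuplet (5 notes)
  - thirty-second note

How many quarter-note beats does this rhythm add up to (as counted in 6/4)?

One quarter-note beat = 8 thirty-second notes.
Convert each value to thirty-second notes: whole = 32; thirty-second note = 1; whole rest = 32; thirty-second = 1; thirty-second note = 1; quarter = 8; a full eighth-note quintuplet (5 notes) (five quintuplet eighths span one half) = 16; thirty-second note = 1.
Sum: 32 + 1 + 32 + 1 + 1 + 8 + 16 + 1 = 92.
92 ÷ 8 = 11.5 beats.

11.5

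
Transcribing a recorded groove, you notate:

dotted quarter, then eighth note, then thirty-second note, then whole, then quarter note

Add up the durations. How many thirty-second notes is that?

Express everything in thirty-second notes: dotted quarter = 12; eighth note = 4; thirty-second note = 1; whole = 32; quarter note = 8.
Total: 12 + 4 + 1 + 32 + 8 = 57 thirty-second notes.

57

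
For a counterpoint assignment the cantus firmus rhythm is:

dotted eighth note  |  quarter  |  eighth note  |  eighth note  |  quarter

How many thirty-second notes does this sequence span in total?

Working in thirty-second notes: dotted eighth note = 6; quarter = 8; eighth note = 4; eighth note = 4; quarter = 8.
Altogether 6 + 8 + 4 + 4 + 8 = 30 thirty-second notes.

30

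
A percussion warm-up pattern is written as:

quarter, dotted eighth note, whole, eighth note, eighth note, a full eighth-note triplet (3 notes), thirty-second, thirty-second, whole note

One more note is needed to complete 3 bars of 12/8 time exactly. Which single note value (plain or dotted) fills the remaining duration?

3 bars of 12/8 = 144 thirty-second notes.
Each duration in thirty-second notes: quarter = 8; dotted eighth note = 6; whole = 32; eighth note = 4; eighth note = 4; a full eighth-note triplet (3 notes) (three triplet eighths span one quarter) = 8; thirty-second = 1; thirty-second = 1; whole note = 32.
Sum: 8 + 6 + 32 + 4 + 4 + 8 + 1 + 1 + 32 = 96.
Remaining: 144 − 96 = 48 thirty-second notes, which is a dotted whole note.

dotted whole note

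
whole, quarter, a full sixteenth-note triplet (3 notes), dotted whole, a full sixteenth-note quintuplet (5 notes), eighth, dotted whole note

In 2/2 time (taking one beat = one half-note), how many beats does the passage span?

9.5

One half-note beat = 4 eighth notes.
Express everything in eighth notes: whole = 8; quarter = 2; a full sixteenth-note triplet (3 notes) (three triplet sixteenths span one eighth) = 1; dotted whole = 12; a full sixteenth-note quintuplet (5 notes) (five quintuplet sixteenths span one quarter) = 2; eighth = 1; dotted whole note = 12.
Altogether 8 + 2 + 1 + 12 + 2 + 1 + 12 = 38.
38 ÷ 4 = 9.5 beats.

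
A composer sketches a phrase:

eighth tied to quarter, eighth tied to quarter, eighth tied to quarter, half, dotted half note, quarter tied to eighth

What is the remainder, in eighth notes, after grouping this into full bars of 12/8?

One bar of 12/8 = 12 eighth notes.
In eighth notes: eighth tied to quarter (eighth + quarter) = 3; eighth tied to quarter (eighth + quarter) = 3; eighth tied to quarter (eighth + quarter) = 3; half = 4; dotted half note = 6; quarter tied to eighth (quarter + eighth) = 3.
Adding: 3 + 3 + 3 + 4 + 6 + 3 = 22.
22 ÷ 12 = 1 complete bar with 10 eighth notes remaining.

10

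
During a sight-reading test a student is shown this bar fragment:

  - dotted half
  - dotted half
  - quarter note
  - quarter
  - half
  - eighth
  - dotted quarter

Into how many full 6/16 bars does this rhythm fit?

One bar of 6/16 = 3 eighth notes.
Express everything in eighth notes: dotted half = 6; dotted half = 6; quarter note = 2; quarter = 2; half = 4; eighth = 1; dotted quarter = 3.
Sum: 6 + 6 + 2 + 2 + 4 + 1 + 3 = 24.
24 ÷ 3 = 8 complete bars with 0 left over.

8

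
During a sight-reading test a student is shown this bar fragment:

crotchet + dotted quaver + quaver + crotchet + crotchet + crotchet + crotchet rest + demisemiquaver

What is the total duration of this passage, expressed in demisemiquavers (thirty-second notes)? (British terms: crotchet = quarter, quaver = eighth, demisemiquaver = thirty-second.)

Express everything in thirty-second notes: crotchet = 8; dotted quaver = 6; quaver = 4; crotchet = 8; crotchet = 8; crotchet = 8; crotchet rest = 8; demisemiquaver = 1.
Adding: 8 + 6 + 4 + 8 + 8 + 8 + 8 + 1 = 51 thirty-second notes.

51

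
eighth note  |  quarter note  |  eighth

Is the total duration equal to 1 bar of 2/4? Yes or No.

Yes

One bar of 2/4 = 4 eighth notes.
Each duration in eighth notes: eighth note = 1; quarter note = 2; eighth = 1.
Sum: 1 + 2 + 1 = 4.
4 equals 4, so the answer is Yes.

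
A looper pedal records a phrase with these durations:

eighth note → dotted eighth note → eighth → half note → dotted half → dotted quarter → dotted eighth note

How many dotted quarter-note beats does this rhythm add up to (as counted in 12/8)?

One dotted quarter-note beat = 6 sixteenth notes.
Convert each value to sixteenth notes: eighth note = 2; dotted eighth note = 3; eighth = 2; half note = 8; dotted half = 12; dotted quarter = 6; dotted eighth note = 3.
Sum: 2 + 3 + 2 + 8 + 12 + 6 + 3 = 36.
36 ÷ 6 = 6 beats.

6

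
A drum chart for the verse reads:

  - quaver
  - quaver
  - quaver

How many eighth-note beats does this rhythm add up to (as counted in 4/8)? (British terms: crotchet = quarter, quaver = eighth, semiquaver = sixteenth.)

3

One eighth-note beat = 2 sixteenth notes.
Working in sixteenth notes: quaver = 2; quaver = 2; quaver = 2.
Altogether 2 + 2 + 2 = 6.
6 ÷ 2 = 3 beats.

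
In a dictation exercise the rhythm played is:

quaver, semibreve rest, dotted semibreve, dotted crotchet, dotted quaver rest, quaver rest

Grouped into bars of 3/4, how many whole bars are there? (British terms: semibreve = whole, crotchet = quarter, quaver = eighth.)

One bar of 3/4 = 12 sixteenth notes.
Each duration in sixteenth notes: quaver = 2; semibreve rest = 16; dotted semibreve = 24; dotted crotchet = 6; dotted quaver rest = 3; quaver rest = 2.
Adding: 2 + 16 + 24 + 6 + 3 + 2 = 53.
53 ÷ 12 = 4 complete bars with 5 left over.

4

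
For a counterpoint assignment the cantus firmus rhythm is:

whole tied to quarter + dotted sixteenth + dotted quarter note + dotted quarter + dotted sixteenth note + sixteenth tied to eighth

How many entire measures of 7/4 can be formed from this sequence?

1

One bar of 7/4 = 56 thirty-second notes.
Each duration in thirty-second notes: whole tied to quarter (whole + quarter) = 40; dotted sixteenth = 3; dotted quarter note = 12; dotted quarter = 12; dotted sixteenth note = 3; sixteenth tied to eighth (sixteenth + eighth) = 6.
Sum: 40 + 3 + 12 + 12 + 3 + 6 = 76.
76 ÷ 56 = 1 complete bar with 20 left over.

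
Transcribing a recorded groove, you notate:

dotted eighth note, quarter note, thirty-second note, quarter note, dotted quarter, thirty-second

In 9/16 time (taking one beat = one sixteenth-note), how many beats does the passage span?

18

One sixteenth-note beat = 2 thirty-second notes.
Convert each value to thirty-second notes: dotted eighth note = 6; quarter note = 8; thirty-second note = 1; quarter note = 8; dotted quarter = 12; thirty-second = 1.
Sum: 6 + 8 + 1 + 8 + 12 + 1 = 36.
36 ÷ 2 = 18 beats.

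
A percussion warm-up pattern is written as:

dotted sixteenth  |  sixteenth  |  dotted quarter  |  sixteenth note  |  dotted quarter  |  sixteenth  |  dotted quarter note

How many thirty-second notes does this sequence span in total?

In thirty-second notes: dotted sixteenth = 3; sixteenth = 2; dotted quarter = 12; sixteenth note = 2; dotted quarter = 12; sixteenth = 2; dotted quarter note = 12.
Adding: 3 + 2 + 12 + 2 + 12 + 2 + 12 = 45 thirty-second notes.

45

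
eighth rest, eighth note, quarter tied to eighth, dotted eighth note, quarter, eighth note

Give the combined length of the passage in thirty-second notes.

Convert each value to thirty-second notes: eighth rest = 4; eighth note = 4; quarter tied to eighth (quarter + eighth) = 12; dotted eighth note = 6; quarter = 8; eighth note = 4.
Altogether 4 + 4 + 12 + 6 + 8 + 4 = 38 thirty-second notes.

38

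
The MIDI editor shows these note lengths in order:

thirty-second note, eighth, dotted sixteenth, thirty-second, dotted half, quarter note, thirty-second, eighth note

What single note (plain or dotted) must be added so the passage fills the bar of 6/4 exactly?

sixteenth note

The bar of 6/4 = 48 thirty-second notes.
Express everything in thirty-second notes: thirty-second note = 1; eighth = 4; dotted sixteenth = 3; thirty-second = 1; dotted half = 24; quarter note = 8; thirty-second = 1; eighth note = 4.
Sum: 1 + 4 + 3 + 1 + 24 + 8 + 1 + 4 = 46.
Remaining: 48 − 46 = 2 thirty-second notes, which is a sixteenth note.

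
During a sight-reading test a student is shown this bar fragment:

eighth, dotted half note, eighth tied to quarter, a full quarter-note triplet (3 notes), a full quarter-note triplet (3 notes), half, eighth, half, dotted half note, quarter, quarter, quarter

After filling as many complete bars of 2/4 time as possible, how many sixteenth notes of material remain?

One bar of 2/4 = 4 eighth notes.
Working in eighth notes: eighth = 1; dotted half note = 6; eighth tied to quarter (eighth + quarter) = 3; a full quarter-note triplet (3 notes) (three triplet quarters span one half) = 4; a full quarter-note triplet (3 notes) (three triplet quarters span one half) = 4; half = 4; eighth = 1; half = 4; dotted half note = 6; quarter = 2; quarter = 2; quarter = 2.
Altogether 1 + 6 + 3 + 4 + 4 + 4 + 1 + 4 + 6 + 2 + 2 + 2 = 39.
39 ÷ 4 = 9 complete bars with 3 eighth notes remaining = 6 sixteenth notes.

6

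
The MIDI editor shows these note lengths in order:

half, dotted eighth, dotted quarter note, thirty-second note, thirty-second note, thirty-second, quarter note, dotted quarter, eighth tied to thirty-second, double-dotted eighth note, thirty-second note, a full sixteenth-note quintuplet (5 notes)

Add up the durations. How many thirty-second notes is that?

78

Express everything in thirty-second notes: half = 16; dotted eighth = 6; dotted quarter note = 12; thirty-second note = 1; thirty-second note = 1; thirty-second = 1; quarter note = 8; dotted quarter = 12; eighth tied to thirty-second (eighth + thirty-second) = 5; double-dotted eighth note = 7; thirty-second note = 1; a full sixteenth-note quintuplet (5 notes) (five quintuplet sixteenths span one quarter) = 8.
Total: 16 + 6 + 12 + 1 + 1 + 1 + 8 + 12 + 5 + 7 + 1 + 8 = 78 thirty-second notes.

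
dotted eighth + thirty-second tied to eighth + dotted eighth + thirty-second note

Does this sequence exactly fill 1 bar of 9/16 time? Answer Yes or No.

One bar of 9/16 = 18 thirty-second notes.
Express everything in thirty-second notes: dotted eighth = 6; thirty-second tied to eighth (thirty-second + eighth) = 5; dotted eighth = 6; thirty-second note = 1.
Altogether 6 + 5 + 6 + 1 = 18.
18 equals 18, so the answer is Yes.

Yes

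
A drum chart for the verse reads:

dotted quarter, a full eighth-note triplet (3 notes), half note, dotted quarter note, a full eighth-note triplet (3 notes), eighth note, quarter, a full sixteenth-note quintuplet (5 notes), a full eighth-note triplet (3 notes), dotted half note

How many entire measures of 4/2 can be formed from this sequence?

1

One bar of 4/2 = 16 eighth notes.
Working in eighth notes: dotted quarter = 3; a full eighth-note triplet (3 notes) (three triplet eighths span one quarter) = 2; half note = 4; dotted quarter note = 3; a full eighth-note triplet (3 notes) (three triplet eighths span one quarter) = 2; eighth note = 1; quarter = 2; a full sixteenth-note quintuplet (5 notes) (five quintuplet sixteenths span one quarter) = 2; a full eighth-note triplet (3 notes) (three triplet eighths span one quarter) = 2; dotted half note = 6.
Total: 3 + 2 + 4 + 3 + 2 + 1 + 2 + 2 + 2 + 6 = 27.
27 ÷ 16 = 1 complete bar with 11 left over.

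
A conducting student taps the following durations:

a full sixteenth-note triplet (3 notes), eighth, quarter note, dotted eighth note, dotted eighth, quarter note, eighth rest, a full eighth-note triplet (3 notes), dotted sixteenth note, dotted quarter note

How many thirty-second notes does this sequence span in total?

Each duration in thirty-second notes: a full sixteenth-note triplet (3 notes) (three triplet sixteenths span one eighth) = 4; eighth = 4; quarter note = 8; dotted eighth note = 6; dotted eighth = 6; quarter note = 8; eighth rest = 4; a full eighth-note triplet (3 notes) (three triplet eighths span one quarter) = 8; dotted sixteenth note = 3; dotted quarter note = 12.
Adding: 4 + 4 + 8 + 6 + 6 + 8 + 4 + 8 + 3 + 12 = 63 thirty-second notes.

63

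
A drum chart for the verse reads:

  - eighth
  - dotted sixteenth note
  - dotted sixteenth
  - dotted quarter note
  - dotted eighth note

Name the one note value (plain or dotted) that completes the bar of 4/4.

The bar of 4/4 = 32 thirty-second notes.
Convert each value to thirty-second notes: eighth = 4; dotted sixteenth note = 3; dotted sixteenth = 3; dotted quarter note = 12; dotted eighth note = 6.
Total: 4 + 3 + 3 + 12 + 6 = 28.
Remaining: 32 − 28 = 4 thirty-second notes, which is a eighth note.

eighth note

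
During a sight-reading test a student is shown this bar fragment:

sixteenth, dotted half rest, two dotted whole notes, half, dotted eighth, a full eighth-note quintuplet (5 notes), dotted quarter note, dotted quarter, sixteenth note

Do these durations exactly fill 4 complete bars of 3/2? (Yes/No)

One bar of 3/2 = 24 sixteenth notes, so 4 bars = 96.
Express everything in sixteenth notes: sixteenth = 1; dotted half rest = 12; dotted whole note = 24; dotted whole note = 24; half = 8; dotted eighth = 3; a full eighth-note quintuplet (5 notes) (five quintuplet eighths span one half) = 8; dotted quarter note = 6; dotted quarter = 6; sixteenth note = 1.
Adding: 1 + 12 + 24 + 24 + 8 + 3 + 8 + 6 + 6 + 1 = 93.
93 falls short of 96, so the answer is No.

No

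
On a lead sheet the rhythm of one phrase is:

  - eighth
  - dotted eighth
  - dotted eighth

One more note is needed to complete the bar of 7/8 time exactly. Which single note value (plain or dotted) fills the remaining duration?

The bar of 7/8 = 14 sixteenth notes.
Each duration in sixteenth notes: eighth = 2; dotted eighth = 3; dotted eighth = 3.
Altogether 2 + 3 + 3 = 8.
Remaining: 14 − 8 = 6 sixteenth notes, which is a dotted quarter note.

dotted quarter note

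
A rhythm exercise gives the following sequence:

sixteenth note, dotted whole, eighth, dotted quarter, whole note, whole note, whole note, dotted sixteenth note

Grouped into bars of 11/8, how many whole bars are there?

3

One bar of 11/8 = 44 thirty-second notes.
Express everything in thirty-second notes: sixteenth note = 2; dotted whole = 48; eighth = 4; dotted quarter = 12; whole note = 32; whole note = 32; whole note = 32; dotted sixteenth note = 3.
Adding: 2 + 48 + 4 + 12 + 32 + 32 + 32 + 3 = 165.
165 ÷ 44 = 3 complete bars with 33 left over.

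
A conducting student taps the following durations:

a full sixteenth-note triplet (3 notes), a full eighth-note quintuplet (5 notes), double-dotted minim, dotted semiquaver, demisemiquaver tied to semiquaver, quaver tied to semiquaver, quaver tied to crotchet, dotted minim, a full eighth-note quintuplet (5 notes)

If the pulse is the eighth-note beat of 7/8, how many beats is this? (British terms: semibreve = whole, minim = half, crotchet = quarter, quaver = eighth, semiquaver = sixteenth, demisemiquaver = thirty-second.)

One eighth-note beat = 4 thirty-second notes.
Each duration in thirty-second notes: a full sixteenth-note triplet (3 notes) (three triplet sixteenths span one eighth) = 4; a full eighth-note quintuplet (5 notes) (five quintuplet eighths span one half) = 16; double-dotted minim = 28; dotted semiquaver = 3; demisemiquaver tied to semiquaver (demisemiquaver + semiquaver) = 3; quaver tied to semiquaver (quaver + semiquaver) = 6; quaver tied to crotchet (quaver + crotchet) = 12; dotted minim = 24; a full eighth-note quintuplet (5 notes) (five quintuplet eighths span one half) = 16.
Sum: 4 + 16 + 28 + 3 + 3 + 6 + 12 + 24 + 16 = 112.
112 ÷ 4 = 28 beats.

28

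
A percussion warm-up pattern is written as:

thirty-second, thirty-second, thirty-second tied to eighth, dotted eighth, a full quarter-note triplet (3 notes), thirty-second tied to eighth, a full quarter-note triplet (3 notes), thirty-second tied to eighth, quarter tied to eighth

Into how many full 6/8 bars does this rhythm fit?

2

One bar of 6/8 = 24 thirty-second notes.
In thirty-second notes: thirty-second = 1; thirty-second = 1; thirty-second tied to eighth (thirty-second + eighth) = 5; dotted eighth = 6; a full quarter-note triplet (3 notes) (three triplet quarters span one half) = 16; thirty-second tied to eighth (thirty-second + eighth) = 5; a full quarter-note triplet (3 notes) (three triplet quarters span one half) = 16; thirty-second tied to eighth (thirty-second + eighth) = 5; quarter tied to eighth (quarter + eighth) = 12.
Sum: 1 + 1 + 5 + 6 + 16 + 5 + 16 + 5 + 12 = 67.
67 ÷ 24 = 2 complete bars with 19 left over.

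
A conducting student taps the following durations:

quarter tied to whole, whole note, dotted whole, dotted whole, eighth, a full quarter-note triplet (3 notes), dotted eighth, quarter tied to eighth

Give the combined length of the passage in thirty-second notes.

206

Each duration in thirty-second notes: quarter tied to whole (quarter + whole) = 40; whole note = 32; dotted whole = 48; dotted whole = 48; eighth = 4; a full quarter-note triplet (3 notes) (three triplet quarters span one half) = 16; dotted eighth = 6; quarter tied to eighth (quarter + eighth) = 12.
Adding: 40 + 32 + 48 + 48 + 4 + 16 + 6 + 12 = 206 thirty-second notes.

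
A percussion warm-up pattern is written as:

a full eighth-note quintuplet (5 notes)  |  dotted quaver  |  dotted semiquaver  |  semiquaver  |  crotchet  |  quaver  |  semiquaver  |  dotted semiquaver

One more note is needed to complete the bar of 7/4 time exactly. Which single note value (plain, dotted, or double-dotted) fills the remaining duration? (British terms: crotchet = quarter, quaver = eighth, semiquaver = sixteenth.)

The bar of 7/4 = 56 thirty-second notes.
Working in thirty-second notes: a full eighth-note quintuplet (5 notes) (five quintuplet eighths span one half) = 16; dotted quaver = 6; dotted semiquaver = 3; semiquaver = 2; crotchet = 8; quaver = 4; semiquaver = 2; dotted semiquaver = 3.
Adding: 16 + 6 + 3 + 2 + 8 + 4 + 2 + 3 = 44.
Remaining: 56 − 44 = 12 thirty-second notes, which is a dotted quarter note.

dotted quarter note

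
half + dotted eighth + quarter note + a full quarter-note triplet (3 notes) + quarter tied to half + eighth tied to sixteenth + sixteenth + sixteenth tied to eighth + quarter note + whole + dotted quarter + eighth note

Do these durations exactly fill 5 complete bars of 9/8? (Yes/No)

One bar of 9/8 = 18 sixteenth notes, so 5 bars = 90.
Express everything in sixteenth notes: half = 8; dotted eighth = 3; quarter note = 4; a full quarter-note triplet (3 notes) (three triplet quarters span one half) = 8; quarter tied to half (quarter + half) = 12; eighth tied to sixteenth (eighth + sixteenth) = 3; sixteenth = 1; sixteenth tied to eighth (sixteenth + eighth) = 3; quarter note = 4; whole = 16; dotted quarter = 6; eighth note = 2.
Total: 8 + 3 + 4 + 8 + 12 + 3 + 1 + 3 + 4 + 16 + 6 + 2 = 70.
70 falls short of 90, so the answer is No.

No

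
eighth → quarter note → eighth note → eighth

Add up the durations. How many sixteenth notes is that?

10

Convert each value to sixteenth notes: eighth = 2; quarter note = 4; eighth note = 2; eighth = 2.
Altogether 2 + 4 + 2 + 2 = 10 sixteenth notes.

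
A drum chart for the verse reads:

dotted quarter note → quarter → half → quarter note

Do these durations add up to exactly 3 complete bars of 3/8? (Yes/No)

No

One bar of 3/8 = 3 eighth notes, so 3 bars = 9.
Working in eighth notes: dotted quarter note = 3; quarter = 2; half = 4; quarter note = 2.
Altogether 3 + 2 + 4 + 2 = 11.
11 exceeds 9, so the answer is No.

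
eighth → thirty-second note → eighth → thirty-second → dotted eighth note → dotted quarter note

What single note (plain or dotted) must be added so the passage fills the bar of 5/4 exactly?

The bar of 5/4 = 40 thirty-second notes.
Convert each value to thirty-second notes: eighth = 4; thirty-second note = 1; eighth = 4; thirty-second = 1; dotted eighth note = 6; dotted quarter note = 12.
Total: 4 + 1 + 4 + 1 + 6 + 12 = 28.
Remaining: 40 − 28 = 12 thirty-second notes, which is a dotted quarter note.

dotted quarter note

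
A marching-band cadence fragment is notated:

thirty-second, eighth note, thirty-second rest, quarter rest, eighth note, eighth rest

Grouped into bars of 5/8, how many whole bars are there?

One bar of 5/8 = 20 thirty-second notes.
Working in thirty-second notes: thirty-second = 1; eighth note = 4; thirty-second rest = 1; quarter rest = 8; eighth note = 4; eighth rest = 4.
Adding: 1 + 4 + 1 + 8 + 4 + 4 = 22.
22 ÷ 20 = 1 complete bar with 2 left over.

1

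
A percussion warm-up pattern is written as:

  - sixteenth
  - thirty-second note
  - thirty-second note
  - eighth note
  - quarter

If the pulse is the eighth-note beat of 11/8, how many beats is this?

One eighth-note beat = 4 thirty-second notes.
Working in thirty-second notes: sixteenth = 2; thirty-second note = 1; thirty-second note = 1; eighth note = 4; quarter = 8.
Sum: 2 + 1 + 1 + 4 + 8 = 16.
16 ÷ 4 = 4 beats.

4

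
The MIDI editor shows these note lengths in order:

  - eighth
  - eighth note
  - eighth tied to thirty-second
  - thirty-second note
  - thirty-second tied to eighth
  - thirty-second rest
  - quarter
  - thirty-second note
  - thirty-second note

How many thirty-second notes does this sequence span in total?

Convert each value to thirty-second notes: eighth = 4; eighth note = 4; eighth tied to thirty-second (eighth + thirty-second) = 5; thirty-second note = 1; thirty-second tied to eighth (thirty-second + eighth) = 5; thirty-second rest = 1; quarter = 8; thirty-second note = 1; thirty-second note = 1.
Total: 4 + 4 + 5 + 1 + 5 + 1 + 8 + 1 + 1 = 30 thirty-second notes.

30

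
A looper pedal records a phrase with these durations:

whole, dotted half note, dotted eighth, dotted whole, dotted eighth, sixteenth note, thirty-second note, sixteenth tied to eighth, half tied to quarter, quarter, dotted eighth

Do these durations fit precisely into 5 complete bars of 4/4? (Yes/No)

One bar of 4/4 = 32 thirty-second notes, so 5 bars = 160.
Working in thirty-second notes: whole = 32; dotted half note = 24; dotted eighth = 6; dotted whole = 48; dotted eighth = 6; sixteenth note = 2; thirty-second note = 1; sixteenth tied to eighth (sixteenth + eighth) = 6; half tied to quarter (half + quarter) = 24; quarter = 8; dotted eighth = 6.
Adding: 32 + 24 + 6 + 48 + 6 + 2 + 1 + 6 + 24 + 8 + 6 = 163.
163 exceeds 160, so the answer is No.

No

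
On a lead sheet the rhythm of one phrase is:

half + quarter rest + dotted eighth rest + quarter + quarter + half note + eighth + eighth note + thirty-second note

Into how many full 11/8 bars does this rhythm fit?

1

One bar of 11/8 = 44 thirty-second notes.
In thirty-second notes: half = 16; quarter rest = 8; dotted eighth rest = 6; quarter = 8; quarter = 8; half note = 16; eighth = 4; eighth note = 4; thirty-second note = 1.
Total: 16 + 8 + 6 + 8 + 8 + 16 + 4 + 4 + 1 = 71.
71 ÷ 44 = 1 complete bar with 27 left over.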